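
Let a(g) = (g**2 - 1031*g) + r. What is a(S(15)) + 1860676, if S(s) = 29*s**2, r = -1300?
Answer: 37707726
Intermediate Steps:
a(g) = -1300 + g**2 - 1031*g (a(g) = (g**2 - 1031*g) - 1300 = -1300 + g**2 - 1031*g)
a(S(15)) + 1860676 = (-1300 + (29*15**2)**2 - 29899*15**2) + 1860676 = (-1300 + (29*225)**2 - 29899*225) + 1860676 = (-1300 + 6525**2 - 1031*6525) + 1860676 = (-1300 + 42575625 - 6727275) + 1860676 = 35847050 + 1860676 = 37707726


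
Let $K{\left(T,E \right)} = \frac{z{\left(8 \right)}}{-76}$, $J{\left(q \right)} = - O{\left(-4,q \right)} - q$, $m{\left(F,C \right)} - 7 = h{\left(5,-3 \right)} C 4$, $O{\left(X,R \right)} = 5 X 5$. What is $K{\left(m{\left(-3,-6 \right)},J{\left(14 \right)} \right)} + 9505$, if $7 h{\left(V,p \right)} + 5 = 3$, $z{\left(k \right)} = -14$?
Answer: $\frac{361197}{38} \approx 9505.2$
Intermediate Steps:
$O{\left(X,R \right)} = 25 X$
$h{\left(V,p \right)} = - \frac{2}{7}$ ($h{\left(V,p \right)} = - \frac{5}{7} + \frac{1}{7} \cdot 3 = - \frac{5}{7} + \frac{3}{7} = - \frac{2}{7}$)
$m{\left(F,C \right)} = 7 - \frac{8 C}{7}$ ($m{\left(F,C \right)} = 7 + - \frac{2 C}{7} \cdot 4 = 7 - \frac{8 C}{7}$)
$J{\left(q \right)} = 100 - q$ ($J{\left(q \right)} = - 25 \left(-4\right) - q = \left(-1\right) \left(-100\right) - q = 100 - q$)
$K{\left(T,E \right)} = \frac{7}{38}$ ($K{\left(T,E \right)} = - \frac{14}{-76} = \left(-14\right) \left(- \frac{1}{76}\right) = \frac{7}{38}$)
$K{\left(m{\left(-3,-6 \right)},J{\left(14 \right)} \right)} + 9505 = \frac{7}{38} + 9505 = \frac{361197}{38}$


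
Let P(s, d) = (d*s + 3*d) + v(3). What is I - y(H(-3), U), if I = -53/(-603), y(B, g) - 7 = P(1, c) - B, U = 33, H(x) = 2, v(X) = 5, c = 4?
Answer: -15625/603 ≈ -25.912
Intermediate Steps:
P(s, d) = 5 + 3*d + d*s (P(s, d) = (d*s + 3*d) + 5 = (3*d + d*s) + 5 = 5 + 3*d + d*s)
y(B, g) = 28 - B (y(B, g) = 7 + ((5 + 3*4 + 4*1) - B) = 7 + ((5 + 12 + 4) - B) = 7 + (21 - B) = 28 - B)
I = 53/603 (I = -53*(-1/603) = 53/603 ≈ 0.087894)
I - y(H(-3), U) = 53/603 - (28 - 1*2) = 53/603 - (28 - 2) = 53/603 - 1*26 = 53/603 - 26 = -15625/603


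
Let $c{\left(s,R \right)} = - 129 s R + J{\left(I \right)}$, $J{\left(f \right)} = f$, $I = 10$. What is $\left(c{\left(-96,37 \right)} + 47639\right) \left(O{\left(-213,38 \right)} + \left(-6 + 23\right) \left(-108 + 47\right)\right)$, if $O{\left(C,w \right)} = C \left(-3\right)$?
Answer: $-201331086$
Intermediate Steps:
$c{\left(s,R \right)} = 10 - 129 R s$ ($c{\left(s,R \right)} = - 129 s R + 10 = - 129 R s + 10 = 10 - 129 R s$)
$O{\left(C,w \right)} = - 3 C$
$\left(c{\left(-96,37 \right)} + 47639\right) \left(O{\left(-213,38 \right)} + \left(-6 + 23\right) \left(-108 + 47\right)\right) = \left(\left(10 - 4773 \left(-96\right)\right) + 47639\right) \left(\left(-3\right) \left(-213\right) + \left(-6 + 23\right) \left(-108 + 47\right)\right) = \left(\left(10 + 458208\right) + 47639\right) \left(639 + 17 \left(-61\right)\right) = \left(458218 + 47639\right) \left(639 - 1037\right) = 505857 \left(-398\right) = -201331086$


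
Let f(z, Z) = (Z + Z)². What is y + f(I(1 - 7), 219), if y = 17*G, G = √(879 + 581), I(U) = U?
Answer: 191844 + 34*√365 ≈ 1.9249e+5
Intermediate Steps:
G = 2*√365 (G = √1460 = 2*√365 ≈ 38.210)
y = 34*√365 (y = 17*(2*√365) = 34*√365 ≈ 649.57)
f(z, Z) = 4*Z² (f(z, Z) = (2*Z)² = 4*Z²)
y + f(I(1 - 7), 219) = 34*√365 + 4*219² = 34*√365 + 4*47961 = 34*√365 + 191844 = 191844 + 34*√365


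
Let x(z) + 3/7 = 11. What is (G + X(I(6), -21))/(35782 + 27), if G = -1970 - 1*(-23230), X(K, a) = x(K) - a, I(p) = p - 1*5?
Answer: 149041/250663 ≈ 0.59459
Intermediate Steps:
x(z) = 74/7 (x(z) = -3/7 + 11 = 74/7)
I(p) = -5 + p (I(p) = p - 5 = -5 + p)
X(K, a) = 74/7 - a
G = 21260 (G = -1970 + 23230 = 21260)
(G + X(I(6), -21))/(35782 + 27) = (21260 + (74/7 - 1*(-21)))/(35782 + 27) = (21260 + (74/7 + 21))/35809 = (21260 + 221/7)*(1/35809) = (149041/7)*(1/35809) = 149041/250663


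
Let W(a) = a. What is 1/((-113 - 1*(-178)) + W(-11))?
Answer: 1/54 ≈ 0.018519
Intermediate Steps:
1/((-113 - 1*(-178)) + W(-11)) = 1/((-113 - 1*(-178)) - 11) = 1/((-113 + 178) - 11) = 1/(65 - 11) = 1/54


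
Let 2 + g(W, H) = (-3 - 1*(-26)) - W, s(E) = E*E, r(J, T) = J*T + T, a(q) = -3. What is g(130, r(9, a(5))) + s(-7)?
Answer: -60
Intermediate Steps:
r(J, T) = T + J*T
s(E) = E²
g(W, H) = 21 - W (g(W, H) = -2 + ((-3 - 1*(-26)) - W) = -2 + ((-3 + 26) - W) = -2 + (23 - W) = 21 - W)
g(130, r(9, a(5))) + s(-7) = (21 - 1*130) + (-7)² = (21 - 130) + 49 = -109 + 49 = -60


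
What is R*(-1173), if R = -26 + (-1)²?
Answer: 29325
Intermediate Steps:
R = -25 (R = -26 + 1 = -25)
R*(-1173) = -25*(-1173) = 29325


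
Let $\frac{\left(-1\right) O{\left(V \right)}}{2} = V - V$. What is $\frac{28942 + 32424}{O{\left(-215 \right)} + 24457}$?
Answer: $\frac{61366}{24457} \approx 2.5091$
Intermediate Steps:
$O{\left(V \right)} = 0$ ($O{\left(V \right)} = - 2 \left(V - V\right) = \left(-2\right) 0 = 0$)
$\frac{28942 + 32424}{O{\left(-215 \right)} + 24457} = \frac{28942 + 32424}{0 + 24457} = \frac{61366}{24457}$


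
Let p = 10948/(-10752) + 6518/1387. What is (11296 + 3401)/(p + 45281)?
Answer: 7827739776/24118983443 ≈ 0.32455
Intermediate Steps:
p = 1960595/532608 (p = 10948*(-1/10752) + 6518*(1/1387) = -391/384 + 6518/1387 = 1960595/532608 ≈ 3.6811)
(11296 + 3401)/(p + 45281) = (11296 + 3401)/(1960595/532608 + 45281) = 14697/(24118983443/532608) = 14697*(532608/24118983443) = 7827739776/24118983443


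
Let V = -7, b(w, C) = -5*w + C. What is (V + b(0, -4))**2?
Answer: 121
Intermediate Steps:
b(w, C) = C - 5*w
(V + b(0, -4))**2 = (-7 + (-4 - 5*0))**2 = (-7 + (-4 + 0))**2 = (-7 - 4)**2 = (-11)**2 = 121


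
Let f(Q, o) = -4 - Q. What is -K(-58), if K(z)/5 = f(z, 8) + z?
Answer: 20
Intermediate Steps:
K(z) = -20 (K(z) = 5*((-4 - z) + z) = 5*(-4) = -20)
-K(-58) = -1*(-20) = 20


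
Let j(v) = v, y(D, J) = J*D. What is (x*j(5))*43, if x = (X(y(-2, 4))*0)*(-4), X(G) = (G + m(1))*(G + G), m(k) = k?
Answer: 0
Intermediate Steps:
y(D, J) = D*J
X(G) = 2*G*(1 + G) (X(G) = (G + 1)*(G + G) = (1 + G)*(2*G) = 2*G*(1 + G))
x = 0 (x = ((2*(-2*4)*(1 - 2*4))*0)*(-4) = ((2*(-8)*(1 - 8))*0)*(-4) = ((2*(-8)*(-7))*0)*(-4) = (112*0)*(-4) = 0*(-4) = 0)
(x*j(5))*43 = (0*5)*43 = 0*43 = 0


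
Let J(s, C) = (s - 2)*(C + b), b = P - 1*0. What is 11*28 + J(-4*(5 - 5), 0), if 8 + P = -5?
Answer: 334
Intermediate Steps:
P = -13 (P = -8 - 5 = -13)
b = -13 (b = -13 - 1*0 = -13 + 0 = -13)
J(s, C) = (-13 + C)*(-2 + s) (J(s, C) = (s - 2)*(C - 13) = (-2 + s)*(-13 + C) = (-13 + C)*(-2 + s))
11*28 + J(-4*(5 - 5), 0) = 11*28 + (26 - (-52)*(5 - 5) - 2*0 + 0*(-4*(5 - 5))) = 308 + (26 - (-52)*0 + 0 + 0*(-4*0)) = 308 + (26 - 13*0 + 0 + 0*0) = 308 + (26 + 0 + 0 + 0) = 308 + 26 = 334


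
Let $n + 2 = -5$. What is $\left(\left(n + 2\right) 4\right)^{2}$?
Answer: $400$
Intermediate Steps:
$n = -7$ ($n = -2 - 5 = -7$)
$\left(\left(n + 2\right) 4\right)^{2} = \left(\left(-7 + 2\right) 4\right)^{2} = \left(\left(-5\right) 4\right)^{2} = \left(-20\right)^{2} = 400$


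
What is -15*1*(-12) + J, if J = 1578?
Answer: 1758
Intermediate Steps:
-15*1*(-12) + J = -15*1*(-12) + 1578 = -15*(-12) + 1578 = 180 + 1578 = 1758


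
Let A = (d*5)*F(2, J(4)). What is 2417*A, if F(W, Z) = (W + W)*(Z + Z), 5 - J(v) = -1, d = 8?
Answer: 4640640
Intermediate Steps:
J(v) = 6 (J(v) = 5 - 1*(-1) = 5 + 1 = 6)
F(W, Z) = 4*W*Z (F(W, Z) = (2*W)*(2*Z) = 4*W*Z)
A = 1920 (A = (8*5)*(4*2*6) = 40*48 = 1920)
2417*A = 2417*1920 = 4640640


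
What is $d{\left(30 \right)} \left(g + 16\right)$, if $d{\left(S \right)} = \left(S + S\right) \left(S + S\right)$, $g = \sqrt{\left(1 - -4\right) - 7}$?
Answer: $57600 + 3600 i \sqrt{2} \approx 57600.0 + 5091.2 i$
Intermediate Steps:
$g = i \sqrt{2}$ ($g = \sqrt{\left(1 + 4\right) - 7} = \sqrt{5 - 7} = \sqrt{-2} = i \sqrt{2} \approx 1.4142 i$)
$d{\left(S \right)} = 4 S^{2}$ ($d{\left(S \right)} = 2 S 2 S = 4 S^{2}$)
$d{\left(30 \right)} \left(g + 16\right) = 4 \cdot 30^{2} \left(i \sqrt{2} + 16\right) = 4 \cdot 900 \left(16 + i \sqrt{2}\right) = 3600 \left(16 + i \sqrt{2}\right) = 57600 + 3600 i \sqrt{2}$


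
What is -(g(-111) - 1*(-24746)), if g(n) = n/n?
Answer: -24747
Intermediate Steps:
g(n) = 1
-(g(-111) - 1*(-24746)) = -(1 - 1*(-24746)) = -(1 + 24746) = -1*24747 = -24747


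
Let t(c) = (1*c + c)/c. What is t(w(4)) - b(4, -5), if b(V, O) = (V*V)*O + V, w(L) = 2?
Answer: 78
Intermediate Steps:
b(V, O) = V + O*V**2 (b(V, O) = V**2*O + V = O*V**2 + V = V + O*V**2)
t(c) = 2 (t(c) = (c + c)/c = (2*c)/c = 2)
t(w(4)) - b(4, -5) = 2 - 4*(1 - 5*4) = 2 - 4*(1 - 20) = 2 - 4*(-19) = 2 - 1*(-76) = 2 + 76 = 78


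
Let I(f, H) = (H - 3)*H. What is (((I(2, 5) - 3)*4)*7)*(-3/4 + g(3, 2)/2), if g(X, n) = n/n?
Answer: -49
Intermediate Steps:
I(f, H) = H*(-3 + H) (I(f, H) = (-3 + H)*H = H*(-3 + H))
g(X, n) = 1
(((I(2, 5) - 3)*4)*7)*(-3/4 + g(3, 2)/2) = (((5*(-3 + 5) - 3)*4)*7)*(-3/4 + 1/2) = (((5*2 - 3)*4)*7)*(-3*¼ + 1*(½)) = (((10 - 3)*4)*7)*(-¾ + ½) = ((7*4)*7)*(-¼) = (28*7)*(-¼) = 196*(-¼) = -49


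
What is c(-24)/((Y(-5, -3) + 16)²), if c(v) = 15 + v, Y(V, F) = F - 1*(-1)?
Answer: -9/196 ≈ -0.045918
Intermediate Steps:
Y(V, F) = 1 + F (Y(V, F) = F + 1 = 1 + F)
c(-24)/((Y(-5, -3) + 16)²) = (15 - 24)/(((1 - 3) + 16)²) = -9/(-2 + 16)² = -9/(14²) = -9/196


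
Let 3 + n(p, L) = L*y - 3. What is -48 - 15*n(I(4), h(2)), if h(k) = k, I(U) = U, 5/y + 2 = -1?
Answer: 92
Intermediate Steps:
y = -5/3 (y = 5/(-2 - 1) = 5/(-3) = 5*(-1/3) = -5/3 ≈ -1.6667)
n(p, L) = -6 - 5*L/3 (n(p, L) = -3 + (L*(-5/3) - 3) = -3 + (-5*L/3 - 3) = -3 + (-3 - 5*L/3) = -6 - 5*L/3)
-48 - 15*n(I(4), h(2)) = -48 - 15*(-6 - 5/3*2) = -48 - 15*(-6 - 10/3) = -48 - 15*(-28/3) = -48 + 140 = 92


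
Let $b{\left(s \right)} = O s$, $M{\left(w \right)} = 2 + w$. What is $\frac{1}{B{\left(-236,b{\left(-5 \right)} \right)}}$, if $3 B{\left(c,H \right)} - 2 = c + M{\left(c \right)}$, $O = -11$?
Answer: $- \frac{1}{156} \approx -0.0064103$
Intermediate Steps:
$b{\left(s \right)} = - 11 s$
$B{\left(c,H \right)} = \frac{4}{3} + \frac{2 c}{3}$ ($B{\left(c,H \right)} = \frac{2}{3} + \frac{c + \left(2 + c\right)}{3} = \frac{2}{3} + \frac{2 + 2 c}{3} = \frac{2}{3} + \left(\frac{2}{3} + \frac{2 c}{3}\right) = \frac{4}{3} + \frac{2 c}{3}$)
$\frac{1}{B{\left(-236,b{\left(-5 \right)} \right)}} = \frac{1}{\frac{4}{3} + \frac{2}{3} \left(-236\right)} = \frac{1}{\frac{4}{3} - \frac{472}{3}} = \frac{1}{-156} = - \frac{1}{156}$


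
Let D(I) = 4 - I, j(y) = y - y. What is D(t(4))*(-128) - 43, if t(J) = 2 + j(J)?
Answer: -299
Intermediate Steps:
j(y) = 0
t(J) = 2 (t(J) = 2 + 0 = 2)
D(t(4))*(-128) - 43 = (4 - 1*2)*(-128) - 43 = (4 - 2)*(-128) - 43 = 2*(-128) - 43 = -256 - 43 = -299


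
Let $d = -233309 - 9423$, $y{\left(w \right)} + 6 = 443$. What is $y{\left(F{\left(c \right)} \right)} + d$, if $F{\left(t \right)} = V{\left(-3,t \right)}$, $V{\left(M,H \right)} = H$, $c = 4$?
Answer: $-242295$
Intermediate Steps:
$F{\left(t \right)} = t$
$y{\left(w \right)} = 437$ ($y{\left(w \right)} = -6 + 443 = 437$)
$d = -242732$ ($d = -233309 - 9423 = -242732$)
$y{\left(F{\left(c \right)} \right)} + d = 437 - 242732 = -242295$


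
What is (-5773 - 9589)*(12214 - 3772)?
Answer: -129686004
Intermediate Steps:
(-5773 - 9589)*(12214 - 3772) = -15362*8442 = -129686004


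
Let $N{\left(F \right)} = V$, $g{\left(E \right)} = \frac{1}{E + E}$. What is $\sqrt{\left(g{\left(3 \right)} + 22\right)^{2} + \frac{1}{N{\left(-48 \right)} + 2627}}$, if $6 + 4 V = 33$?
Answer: $\frac{\sqrt{40066058185}}{9030} \approx 22.167$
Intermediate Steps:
$g{\left(E \right)} = \frac{1}{2 E}$
$V = \frac{27}{4}$ ($V = - \frac{3}{2} + \frac{1}{4} \cdot 33 = - \frac{3}{2} + \frac{33}{4} = \frac{27}{4} \approx 6.75$)
$N{\left(F \right)} = \frac{27}{4}$
$\sqrt{\left(g{\left(3 \right)} + 22\right)^{2} + \frac{1}{N{\left(-48 \right)} + 2627}} = \sqrt{\left(\frac{1}{2 \cdot 3} + 22\right)^{2} + \frac{1}{\frac{27}{4} + 2627}} = \sqrt{\left(\frac{1}{2} \cdot \frac{1}{3} + 22\right)^{2} + \frac{1}{\frac{10535}{4}}} = \sqrt{\left(\frac{1}{6} + 22\right)^{2} + \frac{4}{10535}} = \sqrt{\left(\frac{133}{6}\right)^{2} + \frac{4}{10535}} = \sqrt{\frac{17689}{36} + \frac{4}{10535}} = \sqrt{\frac{186353759}{379260}} = \frac{\sqrt{40066058185}}{9030}$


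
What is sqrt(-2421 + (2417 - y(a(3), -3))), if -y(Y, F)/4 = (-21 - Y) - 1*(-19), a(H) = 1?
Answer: 4*I ≈ 4.0*I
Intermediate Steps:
y(Y, F) = 8 + 4*Y (y(Y, F) = -4*((-21 - Y) - 1*(-19)) = -4*((-21 - Y) + 19) = -4*(-2 - Y) = 8 + 4*Y)
sqrt(-2421 + (2417 - y(a(3), -3))) = sqrt(-2421 + (2417 - (8 + 4*1))) = sqrt(-2421 + (2417 - (8 + 4))) = sqrt(-2421 + (2417 - 1*12)) = sqrt(-2421 + (2417 - 12)) = sqrt(-2421 + 2405) = sqrt(-16) = 4*I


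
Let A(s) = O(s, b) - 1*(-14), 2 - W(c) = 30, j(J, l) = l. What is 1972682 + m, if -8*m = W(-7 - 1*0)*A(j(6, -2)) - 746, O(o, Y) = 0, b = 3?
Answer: 7891297/4 ≈ 1.9728e+6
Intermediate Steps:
W(c) = -28 (W(c) = 2 - 1*30 = 2 - 30 = -28)
A(s) = 14 (A(s) = 0 - 1*(-14) = 0 + 14 = 14)
m = 569/4 (m = -(-28*14 - 746)/8 = -(-392 - 746)/8 = -⅛*(-1138) = 569/4 ≈ 142.25)
1972682 + m = 1972682 + 569/4 = 7891297/4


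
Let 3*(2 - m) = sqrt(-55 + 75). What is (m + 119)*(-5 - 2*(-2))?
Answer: -121 + 2*sqrt(5)/3 ≈ -119.51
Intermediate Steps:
m = 2 - 2*sqrt(5)/3 (m = 2 - sqrt(-55 + 75)/3 = 2 - 2*sqrt(5)/3 ≈ 0.50929)
(m + 119)*(-5 - 2*(-2)) = ((2 - 2*sqrt(5)/3) + 119)*(-5 - 2*(-2)) = (121 - 2*sqrt(5)/3)*(-5 + 4) = (121 - 2*sqrt(5)/3)*(-1) = -121 + 2*sqrt(5)/3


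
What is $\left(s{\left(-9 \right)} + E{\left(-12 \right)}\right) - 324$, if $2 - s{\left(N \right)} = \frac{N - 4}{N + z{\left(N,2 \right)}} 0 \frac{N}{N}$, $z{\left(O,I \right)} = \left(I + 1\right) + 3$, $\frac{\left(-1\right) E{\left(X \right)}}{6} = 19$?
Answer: $-436$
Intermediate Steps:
$E{\left(X \right)} = -114$ ($E{\left(X \right)} = \left(-6\right) 19 = -114$)
$z{\left(O,I \right)} = 4 + I$ ($z{\left(O,I \right)} = \left(1 + I\right) + 3 = 4 + I$)
$s{\left(N \right)} = 2$ ($s{\left(N \right)} = 2 - \frac{N - 4}{N + \left(4 + 2\right)} 0 \frac{N}{N} = 2 - \frac{-4 + N}{N + 6} \cdot 0 \cdot 1 = 2 - \frac{-4 + N}{6 + N} 0 \cdot 1 = 2 - 0 \cdot 1 = 2 - 0 = 2 + 0 = 2$)
$\left(s{\left(-9 \right)} + E{\left(-12 \right)}\right) - 324 = \left(2 - 114\right) - 324 = -112 - 324 = -436$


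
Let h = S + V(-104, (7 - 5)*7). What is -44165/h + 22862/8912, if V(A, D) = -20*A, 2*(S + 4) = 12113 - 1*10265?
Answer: -507832/41775 ≈ -12.156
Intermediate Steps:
S = 920 (S = -4 + (12113 - 1*10265)/2 = -4 + (12113 - 10265)/2 = -4 + (½)*1848 = -4 + 924 = 920)
h = 3000 (h = 920 - 20*(-104) = 920 + 2080 = 3000)
-44165/h + 22862/8912 = -44165/3000 + 22862/8912 = -44165*1/3000 + 22862*(1/8912) = -8833/600 + 11431/4456 = -507832/41775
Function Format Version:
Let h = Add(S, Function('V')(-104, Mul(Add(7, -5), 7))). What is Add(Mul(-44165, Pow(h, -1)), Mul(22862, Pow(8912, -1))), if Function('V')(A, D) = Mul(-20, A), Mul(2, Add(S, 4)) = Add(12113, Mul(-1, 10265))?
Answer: Rational(-507832, 41775) ≈ -12.156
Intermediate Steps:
S = 920 (S = Add(-4, Mul(Rational(1, 2), Add(12113, Mul(-1, 10265)))) = Add(-4, Mul(Rational(1, 2), Add(12113, -10265))) = Add(-4, Mul(Rational(1, 2), 1848)) = Add(-4, 924) = 920)
h = 3000 (h = Add(920, Mul(-20, -104)) = Add(920, 2080) = 3000)
Add(Mul(-44165, Pow(h, -1)), Mul(22862, Pow(8912, -1))) = Add(Mul(-44165, Pow(3000, -1)), Mul(22862, Pow(8912, -1))) = Add(Mul(-44165, Rational(1, 3000)), Mul(22862, Rational(1, 8912))) = Add(Rational(-8833, 600), Rational(11431, 4456)) = Rational(-507832, 41775)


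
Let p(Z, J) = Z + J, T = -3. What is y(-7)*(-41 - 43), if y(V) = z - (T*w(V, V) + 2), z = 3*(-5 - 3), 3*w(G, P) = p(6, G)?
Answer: 2268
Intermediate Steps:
p(Z, J) = J + Z
w(G, P) = 2 + G/3 (w(G, P) = (G + 6)/3 = (6 + G)/3 = 2 + G/3)
z = -24 (z = 3*(-8) = -24)
y(V) = -20 + V (y(V) = -24 - (-3*(2 + V/3) + 2) = -24 - ((-6 - V) + 2) = -24 - (-4 - V) = -24 + (4 + V) = -20 + V)
y(-7)*(-41 - 43) = (-20 - 7)*(-41 - 43) = -27*(-84) = 2268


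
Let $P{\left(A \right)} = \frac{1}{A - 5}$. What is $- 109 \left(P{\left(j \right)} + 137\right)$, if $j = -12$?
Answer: $- \frac{253752}{17} \approx -14927.0$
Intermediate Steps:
$P{\left(A \right)} = \frac{1}{-5 + A}$
$- 109 \left(P{\left(j \right)} + 137\right) = - 109 \left(\frac{1}{-5 - 12} + 137\right) = - 109 \left(\frac{1}{-17} + 137\right) = - 109 \left(- \frac{1}{17} + 137\right) = \left(-109\right) \frac{2328}{17} = - \frac{253752}{17}$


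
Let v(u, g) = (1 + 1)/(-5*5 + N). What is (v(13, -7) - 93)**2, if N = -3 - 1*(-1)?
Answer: 6315169/729 ≈ 8662.8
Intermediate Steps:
N = -2 (N = -3 + 1 = -2)
v(u, g) = -2/27 (v(u, g) = (1 + 1)/(-5*5 - 2) = 2/(-25 - 2) = 2/(-27) = 2*(-1/27) = -2/27)
(v(13, -7) - 93)**2 = (-2/27 - 93)**2 = (-2513/27)**2 = 6315169/729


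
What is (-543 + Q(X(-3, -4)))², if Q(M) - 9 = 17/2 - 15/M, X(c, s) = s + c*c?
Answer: 1117249/4 ≈ 2.7931e+5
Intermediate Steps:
X(c, s) = s + c²
Q(M) = 35/2 - 15/M (Q(M) = 9 + (17/2 - 15/M) = 35/2 - 15/M)
(-543 + Q(X(-3, -4)))² = (-543 + (35/2 - 15/(-4 + (-3)²)))² = (-543 + (35/2 - 15/(-4 + 9)))² = (-543 + (35/2 - 15/5))² = (-543 + (35/2 - 15*⅕))² = (-543 + (35/2 - 3))² = (-543 + 29/2)² = (-1057/2)² = 1117249/4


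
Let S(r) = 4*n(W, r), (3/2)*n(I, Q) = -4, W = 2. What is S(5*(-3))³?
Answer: -32768/27 ≈ -1213.6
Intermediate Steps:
n(I, Q) = -8/3 (n(I, Q) = (⅔)*(-4) = -8/3)
S(r) = -32/3 (S(r) = 4*(-8/3) = -32/3)
S(5*(-3))³ = (-32/3)³ = -32768/27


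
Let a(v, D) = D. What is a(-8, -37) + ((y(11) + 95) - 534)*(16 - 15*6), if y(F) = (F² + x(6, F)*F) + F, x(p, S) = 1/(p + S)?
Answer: 384763/17 ≈ 22633.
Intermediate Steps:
x(p, S) = 1/(S + p)
y(F) = F + F² + F/(6 + F) (y(F) = (F² + F/(F + 6)) + F = (F² + F/(6 + F)) + F = F + F² + F/(6 + F))
a(-8, -37) + ((y(11) + 95) - 534)*(16 - 15*6) = -37 + ((11*(1 + (1 + 11)*(6 + 11))/(6 + 11) + 95) - 534)*(16 - 15*6) = -37 + ((11*(1 + 12*17)/17 + 95) - 534)*(16 - 90) = -37 + ((11*(1/17)*(1 + 204) + 95) - 534)*(-74) = -37 + ((11*(1/17)*205 + 95) - 534)*(-74) = -37 + ((2255/17 + 95) - 534)*(-74) = -37 + (3870/17 - 534)*(-74) = -37 - 5208/17*(-74) = -37 + 385392/17 = 384763/17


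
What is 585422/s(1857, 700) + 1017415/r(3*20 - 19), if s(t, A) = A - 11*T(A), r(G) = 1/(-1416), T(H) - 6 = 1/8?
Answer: -7291173754664/5061 ≈ -1.4407e+9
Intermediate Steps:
T(H) = 49/8 (T(H) = 6 + 1/8 = 6 + 1*(⅛) = 6 + ⅛ = 49/8)
r(G) = -1/1416
s(t, A) = -539/8 + A (s(t, A) = A - 11*49/8 = A - 539/8 = -539/8 + A)
585422/s(1857, 700) + 1017415/r(3*20 - 19) = 585422/(-539/8 + 700) + 1017415/(-1/1416) = 585422/(5061/8) + 1017415*(-1416) = 585422*(8/5061) - 1440659640 = 4683376/5061 - 1440659640 = -7291173754664/5061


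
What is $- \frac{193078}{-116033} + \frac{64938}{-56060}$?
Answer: $\frac{86552677}{171179210} \approx 0.50563$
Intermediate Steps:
$- \frac{193078}{-116033} + \frac{64938}{-56060} = \left(-193078\right) \left(- \frac{1}{116033}\right) + 64938 \left(- \frac{1}{56060}\right) = \frac{10162}{6107} - \frac{32469}{28030} = \frac{86552677}{171179210}$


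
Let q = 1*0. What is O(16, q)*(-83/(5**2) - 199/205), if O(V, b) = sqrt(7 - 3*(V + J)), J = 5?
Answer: -8796*I*sqrt(14)/1025 ≈ -32.109*I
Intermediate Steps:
q = 0
O(V, b) = sqrt(-8 - 3*V) (O(V, b) = sqrt(7 - 3*(V + 5)) = sqrt(7 - 3*(5 + V)) = sqrt(7 + (-15 - 3*V)) = sqrt(-8 - 3*V))
O(16, q)*(-83/(5**2) - 199/205) = sqrt(-8 - 3*16)*(-83/(5**2) - 199/205) = sqrt(-8 - 48)*(-83/25 - 199*1/205) = sqrt(-56)*(-83*1/25 - 199/205) = (2*I*sqrt(14))*(-83/25 - 199/205) = (2*I*sqrt(14))*(-4398/1025) = -8796*I*sqrt(14)/1025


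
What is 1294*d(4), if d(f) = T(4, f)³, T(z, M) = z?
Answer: 82816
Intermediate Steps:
d(f) = 64 (d(f) = 4³ = 64)
1294*d(4) = 1294*64 = 82816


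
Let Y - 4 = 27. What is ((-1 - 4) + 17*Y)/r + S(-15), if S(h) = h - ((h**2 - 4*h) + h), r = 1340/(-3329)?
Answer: -1059819/670 ≈ -1581.8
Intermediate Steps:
Y = 31 (Y = 4 + 27 = 31)
r = -1340/3329 (r = 1340*(-1/3329) = -1340/3329 ≈ -0.40252)
S(h) = -h**2 + 4*h (S(h) = h - (h**2 - 3*h) = h + (-h**2 + 3*h) = -h**2 + 4*h)
((-1 - 4) + 17*Y)/r + S(-15) = ((-1 - 4) + 17*31)/(-1340/3329) - 15*(4 - 1*(-15)) = (-5 + 527)*(-3329/1340) - 15*(4 + 15) = 522*(-3329/1340) - 15*19 = -868869/670 - 285 = -1059819/670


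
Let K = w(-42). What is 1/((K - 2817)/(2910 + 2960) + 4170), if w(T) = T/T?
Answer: 2935/12237542 ≈ 0.00023984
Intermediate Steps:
w(T) = 1
K = 1
1/((K - 2817)/(2910 + 2960) + 4170) = 1/((1 - 2817)/(2910 + 2960) + 4170) = 1/(-2816/5870 + 4170) = 1/(-2816*1/5870 + 4170) = 1/(-1408/2935 + 4170) = 1/(12237542/2935) = 2935/12237542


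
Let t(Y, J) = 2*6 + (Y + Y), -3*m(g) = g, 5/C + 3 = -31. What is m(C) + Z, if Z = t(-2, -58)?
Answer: 821/102 ≈ 8.0490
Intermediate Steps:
C = -5/34 (C = 5/(-3 - 31) = 5/(-34) = 5*(-1/34) = -5/34 ≈ -0.14706)
m(g) = -g/3
t(Y, J) = 12 + 2*Y
Z = 8 (Z = 12 + 2*(-2) = 12 - 4 = 8)
m(C) + Z = -⅓*(-5/34) + 8 = 5/102 + 8 = 821/102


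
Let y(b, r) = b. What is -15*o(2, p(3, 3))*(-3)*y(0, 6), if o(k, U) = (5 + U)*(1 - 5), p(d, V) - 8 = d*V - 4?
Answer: 0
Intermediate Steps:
p(d, V) = 4 + V*d (p(d, V) = 8 + (d*V - 4) = 8 + (V*d - 4) = 8 + (-4 + V*d) = 4 + V*d)
o(k, U) = -20 - 4*U (o(k, U) = (5 + U)*(-4) = -20 - 4*U)
-15*o(2, p(3, 3))*(-3)*y(0, 6) = -15*(-20 - 4*(4 + 3*3))*(-3)*0 = -15*(-20 - 4*(4 + 9))*(-3)*0 = -15*(-20 - 4*13)*(-3)*0 = -15*(-20 - 52)*(-3)*0 = -15*(-72*(-3))*0 = -3240*0 = -15*0 = 0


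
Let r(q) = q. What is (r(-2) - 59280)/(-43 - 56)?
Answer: 59282/99 ≈ 598.81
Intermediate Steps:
(r(-2) - 59280)/(-43 - 56) = (-2 - 59280)/(-43 - 56) = -59282/(-99) = -1/99*(-59282) = 59282/99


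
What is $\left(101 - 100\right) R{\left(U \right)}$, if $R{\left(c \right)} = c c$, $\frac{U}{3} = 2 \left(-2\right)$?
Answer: $144$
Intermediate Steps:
$U = -12$ ($U = 3 \cdot 2 \left(-2\right) = 3 \left(-4\right) = -12$)
$R{\left(c \right)} = c^{2}$
$\left(101 - 100\right) R{\left(U \right)} = \left(101 - 100\right) \left(-12\right)^{2} = 1 \cdot 144 = 144$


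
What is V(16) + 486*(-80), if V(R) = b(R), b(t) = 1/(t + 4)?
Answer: -777599/20 ≈ -38880.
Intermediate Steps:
b(t) = 1/(4 + t)
V(R) = 1/(4 + R)
V(16) + 486*(-80) = 1/(4 + 16) + 486*(-80) = 1/20 - 38880 = -777599/20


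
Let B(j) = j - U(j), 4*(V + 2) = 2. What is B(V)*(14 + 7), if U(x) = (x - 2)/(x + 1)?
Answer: -357/2 ≈ -178.50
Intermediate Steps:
V = -3/2 (V = -2 + (¼)*2 = -2 + ½ = -3/2 ≈ -1.5000)
U(x) = (-2 + x)/(1 + x)
B(j) = j - (-2 + j)/(1 + j)
B(V)*(14 + 7) = ((2 + (-3/2)²)/(1 - 3/2))*(14 + 7) = ((2 + 9/4)/(-½))*21 = -2*17/4*21 = -17/2*21 = -357/2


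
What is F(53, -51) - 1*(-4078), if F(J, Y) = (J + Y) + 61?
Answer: 4141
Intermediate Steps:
F(J, Y) = 61 + J + Y
F(53, -51) - 1*(-4078) = (61 + 53 - 51) - 1*(-4078) = 63 + 4078 = 4141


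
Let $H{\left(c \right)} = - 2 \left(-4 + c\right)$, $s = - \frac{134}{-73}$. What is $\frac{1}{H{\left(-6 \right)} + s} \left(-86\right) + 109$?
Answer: $\frac{83734}{797} \approx 105.06$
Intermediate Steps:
$s = \frac{134}{73}$ ($s = \left(-134\right) \left(- \frac{1}{73}\right) = \frac{134}{73} \approx 1.8356$)
$H{\left(c \right)} = 8 - 2 c$
$\frac{1}{H{\left(-6 \right)} + s} \left(-86\right) + 109 = \frac{1}{\left(8 - -12\right) + \frac{134}{73}} \left(-86\right) + 109 = \frac{1}{\left(8 + 12\right) + \frac{134}{73}} \left(-86\right) + 109 = \frac{1}{20 + \frac{134}{73}} \left(-86\right) + 109 = \frac{1}{\frac{1594}{73}} \left(-86\right) + 109 = \frac{73}{1594} \left(-86\right) + 109 = - \frac{3139}{797} + 109 = \frac{83734}{797}$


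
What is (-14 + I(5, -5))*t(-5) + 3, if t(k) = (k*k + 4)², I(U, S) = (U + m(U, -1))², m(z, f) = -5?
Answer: -11771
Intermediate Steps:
I(U, S) = (-5 + U)² (I(U, S) = (U - 5)² = (-5 + U)²)
t(k) = (4 + k²)² (t(k) = (k² + 4)² = (4 + k²)²)
(-14 + I(5, -5))*t(-5) + 3 = (-14 + (-5 + 5)²)*(4 + (-5)²)² + 3 = (-14 + 0²)*(4 + 25)² + 3 = (-14 + 0)*29² + 3 = -14*841 + 3 = -11774 + 3 = -11771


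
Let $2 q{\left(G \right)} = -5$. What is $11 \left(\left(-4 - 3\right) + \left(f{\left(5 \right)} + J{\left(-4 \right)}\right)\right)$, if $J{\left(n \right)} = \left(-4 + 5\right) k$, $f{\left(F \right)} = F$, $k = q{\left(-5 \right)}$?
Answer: $- \frac{99}{2} \approx -49.5$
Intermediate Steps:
$q{\left(G \right)} = - \frac{5}{2}$ ($q{\left(G \right)} = \frac{1}{2} \left(-5\right) = - \frac{5}{2}$)
$k = - \frac{5}{2} \approx -2.5$
$J{\left(n \right)} = - \frac{5}{2}$ ($J{\left(n \right)} = \left(-4 + 5\right) \left(- \frac{5}{2}\right) = 1 \left(- \frac{5}{2}\right) = - \frac{5}{2}$)
$11 \left(\left(-4 - 3\right) + \left(f{\left(5 \right)} + J{\left(-4 \right)}\right)\right) = 11 \left(\left(-4 - 3\right) + \left(5 - \frac{5}{2}\right)\right) = 11 \left(-7 + \frac{5}{2}\right) = 11 \left(- \frac{9}{2}\right) = - \frac{99}{2}$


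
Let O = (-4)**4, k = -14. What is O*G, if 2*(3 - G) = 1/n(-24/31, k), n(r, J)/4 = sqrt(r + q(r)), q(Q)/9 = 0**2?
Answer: 768 + 8*I*sqrt(186)/3 ≈ 768.0 + 36.368*I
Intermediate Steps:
q(Q) = 0 (q(Q) = 9*0**2 = 9*0 = 0)
n(r, J) = 4*sqrt(r) (n(r, J) = 4*sqrt(r + 0) = 4*sqrt(r))
O = 256
G = 3 + I*sqrt(186)/96 (G = 3 - (-I*sqrt(186)/48)/2 = 3 - (-1)*I*sqrt(186)/96 = 3 + I*sqrt(186)/96 ≈ 3.0 + 0.14206*I)
O*G = 256*(3 + I*sqrt(186)/96) = 768 + 8*I*sqrt(186)/3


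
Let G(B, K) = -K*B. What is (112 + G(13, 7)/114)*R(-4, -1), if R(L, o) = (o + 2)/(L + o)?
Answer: -12677/570 ≈ -22.240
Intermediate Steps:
G(B, K) = -B*K
R(L, o) = (2 + o)/(L + o)
(112 + G(13, 7)/114)*R(-4, -1) = (112 - 1*13*7/114)*((2 - 1)/(-4 - 1)) = (112 - 91*1/114)*(1/(-5)) = (112 - 91/114)*(-⅕*1) = (12677/114)*(-⅕) = -12677/570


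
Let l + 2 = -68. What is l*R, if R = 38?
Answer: -2660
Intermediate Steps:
l = -70 (l = -2 - 68 = -70)
l*R = -70*38 = -2660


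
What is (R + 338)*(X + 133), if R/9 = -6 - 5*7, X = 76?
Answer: -6479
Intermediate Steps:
R = -369 (R = 9*(-6 - 5*7) = 9*(-6 - 35) = 9*(-41) = -369)
(R + 338)*(X + 133) = (-369 + 338)*(76 + 133) = -31*209 = -6479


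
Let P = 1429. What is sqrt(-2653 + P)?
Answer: 6*I*sqrt(34) ≈ 34.986*I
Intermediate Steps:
sqrt(-2653 + P) = sqrt(-2653 + 1429) = sqrt(-1224) = 6*I*sqrt(34)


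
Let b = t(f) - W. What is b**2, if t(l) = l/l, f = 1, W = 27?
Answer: 676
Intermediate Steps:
t(l) = 1
b = -26 (b = 1 - 1*27 = 1 - 27 = -26)
b**2 = (-26)**2 = 676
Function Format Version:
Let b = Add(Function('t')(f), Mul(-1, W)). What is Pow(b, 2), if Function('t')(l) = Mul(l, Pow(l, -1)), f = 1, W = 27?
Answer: 676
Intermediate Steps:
Function('t')(l) = 1
b = -26 (b = Add(1, Mul(-1, 27)) = Add(1, -27) = -26)
Pow(b, 2) = Pow(-26, 2) = 676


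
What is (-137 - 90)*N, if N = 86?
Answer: -19522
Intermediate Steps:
(-137 - 90)*N = (-137 - 90)*86 = -227*86 = -19522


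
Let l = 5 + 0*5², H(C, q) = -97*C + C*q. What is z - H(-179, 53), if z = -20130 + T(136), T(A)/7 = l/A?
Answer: -3808781/136 ≈ -28006.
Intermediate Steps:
l = 5 (l = 5 + 0*25 = 5 + 0 = 5)
T(A) = 35/A (T(A) = 7*(5/A) = 35/A)
z = -2737645/136 (z = -20130 + 35/136 = -2737645/136 ≈ -20130.)
z - H(-179, 53) = -2737645/136 - (-179)*(-97 + 53) = -2737645/136 - (-179)*(-44) = -2737645/136 - 1*7876 = -2737645/136 - 7876 = -3808781/136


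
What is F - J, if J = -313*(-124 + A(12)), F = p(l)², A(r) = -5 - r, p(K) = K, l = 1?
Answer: -44132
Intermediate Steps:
F = 1 (F = 1² = 1)
J = 44133 (J = -313*(-124 + (-5 - 1*12)) = -313*(-124 + (-5 - 12)) = -313*(-124 - 17) = -313*(-141) = 44133)
F - J = 1 - 1*44133 = 1 - 44133 = -44132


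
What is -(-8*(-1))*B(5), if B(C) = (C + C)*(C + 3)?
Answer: -640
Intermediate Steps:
B(C) = 2*C*(3 + C) (B(C) = (2*C)*(3 + C) = 2*C*(3 + C))
-(-8*(-1))*B(5) = -(-8*(-1))*2*5*(3 + 5) = -8*2*5*8 = -8*80 = -1*640 = -640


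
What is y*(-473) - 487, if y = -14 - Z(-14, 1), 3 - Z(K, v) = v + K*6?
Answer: 46813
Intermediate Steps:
Z(K, v) = 3 - v - 6*K (Z(K, v) = 3 - (v + K*6) = 3 - (v + 6*K) = 3 + (-v - 6*K) = 3 - v - 6*K)
y = -100 (y = -14 - (3 - 1*1 - 6*(-14)) = -14 - (3 - 1 + 84) = -14 - 1*86 = -14 - 86 = -100)
y*(-473) - 487 = -100*(-473) - 487 = 47300 - 487 = 46813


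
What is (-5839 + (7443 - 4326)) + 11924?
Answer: 9202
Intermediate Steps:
(-5839 + (7443 - 4326)) + 11924 = (-5839 + 3117) + 11924 = -2722 + 11924 = 9202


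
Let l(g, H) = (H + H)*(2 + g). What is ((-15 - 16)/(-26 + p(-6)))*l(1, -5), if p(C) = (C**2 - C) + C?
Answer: 93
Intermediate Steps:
p(C) = C**2
l(g, H) = 2*H*(2 + g) (l(g, H) = (2*H)*(2 + g) = 2*H*(2 + g))
((-15 - 16)/(-26 + p(-6)))*l(1, -5) = ((-15 - 16)/(-26 + (-6)**2))*(2*(-5)*(2 + 1)) = (-31/(-26 + 36))*(2*(-5)*3) = -31/10*(-30) = 93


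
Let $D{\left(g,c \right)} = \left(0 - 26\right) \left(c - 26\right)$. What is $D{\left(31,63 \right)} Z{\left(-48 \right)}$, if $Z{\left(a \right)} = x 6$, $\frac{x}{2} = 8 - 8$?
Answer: $0$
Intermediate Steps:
$D{\left(g,c \right)} = 676 - 26 c$ ($D{\left(g,c \right)} = - 26 \left(-26 + c\right) = 676 - 26 c$)
$x = 0$ ($x = 2 \left(8 - 8\right) = 2 \cdot 0 = 0$)
$Z{\left(a \right)} = 0$ ($Z{\left(a \right)} = 0 \cdot 6 = 0$)
$D{\left(31,63 \right)} Z{\left(-48 \right)} = \left(676 - 1638\right) 0 = \left(-962\right) 0 = 0$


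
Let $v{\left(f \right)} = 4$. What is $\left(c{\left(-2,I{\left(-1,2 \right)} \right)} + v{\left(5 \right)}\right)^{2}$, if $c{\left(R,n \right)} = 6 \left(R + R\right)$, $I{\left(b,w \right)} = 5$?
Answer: $400$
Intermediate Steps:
$c{\left(R,n \right)} = 12 R$ ($c{\left(R,n \right)} = 6 \cdot 2 R = 12 R$)
$\left(c{\left(-2,I{\left(-1,2 \right)} \right)} + v{\left(5 \right)}\right)^{2} = \left(12 \left(-2\right) + 4\right)^{2} = \left(-24 + 4\right)^{2} = \left(-20\right)^{2} = 400$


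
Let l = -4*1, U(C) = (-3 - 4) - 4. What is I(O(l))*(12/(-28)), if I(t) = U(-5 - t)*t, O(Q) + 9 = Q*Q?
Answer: 33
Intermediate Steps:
U(C) = -11 (U(C) = -7 - 4 = -11)
l = -4
O(Q) = -9 + Q² (O(Q) = -9 + Q*Q = -9 + Q²)
I(t) = -11*t
I(O(l))*(12/(-28)) = (-11*(-9 + (-4)²))*(12/(-28)) = (-11*(-9 + 16))*(12*(-1/28)) = -11*7*(-3/7) = -77*(-3/7) = 33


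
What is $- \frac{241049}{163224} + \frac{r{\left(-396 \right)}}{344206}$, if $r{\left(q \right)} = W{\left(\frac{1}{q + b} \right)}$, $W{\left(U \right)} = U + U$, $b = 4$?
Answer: $- \frac{1016388783353}{688237831764} \approx -1.4768$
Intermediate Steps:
$W{\left(U \right)} = 2 U$
$r{\left(q \right)} = \frac{2}{4 + q}$ ($r{\left(q \right)} = \frac{2}{q + 4} = \frac{2}{4 + q}$)
$- \frac{241049}{163224} + \frac{r{\left(-396 \right)}}{344206} = - \frac{241049}{163224} + \frac{2 \frac{1}{4 - 396}}{344206} = \left(-241049\right) \frac{1}{163224} + \frac{2}{-392} \cdot \frac{1}{344206} = - \frac{241049}{163224} + 2 \left(- \frac{1}{392}\right) \frac{1}{344206} = - \frac{241049}{163224} - \frac{1}{67464376} = - \frac{1016388783353}{688237831764}$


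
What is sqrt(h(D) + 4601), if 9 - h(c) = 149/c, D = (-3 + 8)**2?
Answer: 63*sqrt(29)/5 ≈ 67.853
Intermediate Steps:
D = 25 (D = 5**2 = 25)
h(c) = 9 - 149/c
sqrt(h(D) + 4601) = sqrt((9 - 149/25) + 4601) = sqrt(76/25 + 4601) = sqrt(115101/25) = 63*sqrt(29)/5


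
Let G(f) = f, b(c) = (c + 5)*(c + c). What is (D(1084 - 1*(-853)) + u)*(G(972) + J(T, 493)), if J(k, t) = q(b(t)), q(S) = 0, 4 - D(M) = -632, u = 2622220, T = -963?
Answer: 2549416032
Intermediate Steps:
D(M) = 636 (D(M) = 4 - 1*(-632) = 4 + 632 = 636)
b(c) = 2*c*(5 + c) (b(c) = (5 + c)*(2*c) = 2*c*(5 + c))
J(k, t) = 0
(D(1084 - 1*(-853)) + u)*(G(972) + J(T, 493)) = (636 + 2622220)*(972 + 0) = 2622856*972 = 2549416032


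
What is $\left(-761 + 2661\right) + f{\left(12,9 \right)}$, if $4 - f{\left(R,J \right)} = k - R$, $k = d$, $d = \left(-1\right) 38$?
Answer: $1954$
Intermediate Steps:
$d = -38$
$k = -38$
$f{\left(R,J \right)} = 42 + R$ ($f{\left(R,J \right)} = 4 - \left(-38 - R\right) = 4 + \left(38 + R\right) = 42 + R$)
$\left(-761 + 2661\right) + f{\left(12,9 \right)} = \left(-761 + 2661\right) + \left(42 + 12\right) = 1900 + 54 = 1954$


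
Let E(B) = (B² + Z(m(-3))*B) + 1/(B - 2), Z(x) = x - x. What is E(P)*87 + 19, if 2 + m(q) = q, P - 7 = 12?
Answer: 534329/17 ≈ 31431.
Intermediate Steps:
P = 19 (P = 7 + 12 = 19)
m(q) = -2 + q
Z(x) = 0
E(B) = B² + 1/(-2 + B) (E(B) = (B² + 0*B) + 1/(B - 2) = (B² + 0) + 1/(-2 + B) = B² + 1/(-2 + B))
E(P)*87 + 19 = ((1 + 19³ - 2*19²)/(-2 + 19))*87 + 19 = ((1 + 6859 - 2*361)/17)*87 + 19 = ((1 + 6859 - 722)/17)*87 + 19 = ((1/17)*6138)*87 + 19 = (6138/17)*87 + 19 = 534006/17 + 19 = 534329/17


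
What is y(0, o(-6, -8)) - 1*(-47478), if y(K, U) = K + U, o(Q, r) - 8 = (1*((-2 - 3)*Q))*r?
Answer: 47246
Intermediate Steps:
o(Q, r) = 8 - 5*Q*r (o(Q, r) = 8 + (1*((-2 - 3)*Q))*r = 8 + (1*(-5*Q))*r = 8 + (-5*Q)*r = 8 - 5*Q*r)
y(0, o(-6, -8)) - 1*(-47478) = (0 + (8 - 5*(-6)*(-8))) - 1*(-47478) = (0 + (8 - 240)) + 47478 = (0 - 232) + 47478 = -232 + 47478 = 47246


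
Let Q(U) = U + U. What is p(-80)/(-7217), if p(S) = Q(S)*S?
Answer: -12800/7217 ≈ -1.7736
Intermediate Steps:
Q(U) = 2*U
p(S) = 2*S**2 (p(S) = (2*S)*S = 2*S**2)
p(-80)/(-7217) = (2*(-80)**2)/(-7217) = (2*6400)*(-1/7217) = 12800*(-1/7217) = -12800/7217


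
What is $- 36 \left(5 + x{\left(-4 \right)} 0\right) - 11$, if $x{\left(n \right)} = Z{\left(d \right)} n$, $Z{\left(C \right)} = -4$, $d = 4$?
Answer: $-191$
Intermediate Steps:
$x{\left(n \right)} = - 4 n$
$- 36 \left(5 + x{\left(-4 \right)} 0\right) - 11 = - 36 \left(5 + \left(-4\right) \left(-4\right) 0\right) - 11 = - 36 \left(5 + 16 \cdot 0\right) - 11 = - 36 \left(5 + 0\right) - 11 = \left(-36\right) 5 - 11 = -180 - 11 = -191$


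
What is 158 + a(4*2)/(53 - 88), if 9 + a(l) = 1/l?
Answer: 44311/280 ≈ 158.25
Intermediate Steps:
a(l) = -9 + 1/l
158 + a(4*2)/(53 - 88) = 158 + (-9 + 1/(4*2))/(53 - 88) = 158 + (-9 + 1/8)/(-35) = 158 + (-9 + ⅛)*(-1/35) = 158 - 71/8*(-1/35) = 158 + 71/280 = 44311/280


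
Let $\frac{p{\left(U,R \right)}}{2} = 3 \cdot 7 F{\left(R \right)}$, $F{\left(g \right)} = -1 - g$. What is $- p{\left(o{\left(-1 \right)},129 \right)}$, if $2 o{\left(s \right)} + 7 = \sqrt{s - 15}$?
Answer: $5460$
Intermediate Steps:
$o{\left(s \right)} = - \frac{7}{2} + \frac{\sqrt{-15 + s}}{2}$ ($o{\left(s \right)} = - \frac{7}{2} + \frac{\sqrt{s - 15}}{2} = - \frac{7}{2} + \frac{\sqrt{-15 + s}}{2}$)
$p{\left(U,R \right)} = -42 - 42 R$ ($p{\left(U,R \right)} = 2 \cdot 3 \cdot 7 \left(-1 - R\right) = 2 \cdot 21 \left(-1 - R\right) = 2 \left(-21 - 21 R\right) = -42 - 42 R$)
$- p{\left(o{\left(-1 \right)},129 \right)} = - (-42 - 5418) = \left(-1\right) \left(-5460\right) = 5460$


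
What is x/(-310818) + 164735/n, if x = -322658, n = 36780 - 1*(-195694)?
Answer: 63106099561/36128551866 ≈ 1.7467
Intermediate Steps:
n = 232474 (n = 36780 + 195694 = 232474)
x/(-310818) + 164735/n = -322658/(-310818) + 164735/232474 = -322658*(-1/310818) + 164735*(1/232474) = 161329/155409 + 164735/232474 = 63106099561/36128551866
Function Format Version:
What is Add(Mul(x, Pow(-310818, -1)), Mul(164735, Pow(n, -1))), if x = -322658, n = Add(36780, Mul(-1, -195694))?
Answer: Rational(63106099561, 36128551866) ≈ 1.7467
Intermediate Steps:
n = 232474 (n = Add(36780, 195694) = 232474)
Add(Mul(x, Pow(-310818, -1)), Mul(164735, Pow(n, -1))) = Add(Mul(-322658, Pow(-310818, -1)), Mul(164735, Pow(232474, -1))) = Add(Mul(-322658, Rational(-1, 310818)), Mul(164735, Rational(1, 232474))) = Add(Rational(161329, 155409), Rational(164735, 232474)) = Rational(63106099561, 36128551866)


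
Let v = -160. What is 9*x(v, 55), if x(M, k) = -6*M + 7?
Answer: 8703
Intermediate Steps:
x(M, k) = 7 - 6*M
9*x(v, 55) = 9*(7 - 6*(-160)) = 9*(7 + 960) = 9*967 = 8703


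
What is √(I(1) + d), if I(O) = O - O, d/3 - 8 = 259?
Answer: 3*√89 ≈ 28.302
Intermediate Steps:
d = 801 (d = 24 + 3*259 = 24 + 777 = 801)
I(O) = 0
√(I(1) + d) = √(0 + 801) = √801 = 3*√89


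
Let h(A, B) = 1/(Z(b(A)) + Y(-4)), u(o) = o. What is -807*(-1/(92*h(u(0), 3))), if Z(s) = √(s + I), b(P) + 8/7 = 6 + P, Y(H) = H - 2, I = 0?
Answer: -2421/46 + 807*√238/644 ≈ -33.298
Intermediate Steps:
Y(H) = -2 + H
b(P) = 34/7 + P (b(P) = -8/7 + (6 + P) = 34/7 + P)
Z(s) = √s (Z(s) = √(s + 0) = √s)
h(A, B) = 1/(-6 + √(34/7 + A)) (h(A, B) = 1/(√(34/7 + A) + (-2 - 4)) = 1/(√(34/7 + A) - 6) = 1/(-6 + √(34/7 + A)))
-807*(-1/(92*h(u(0), 3))) = -(2421/46 - 807*√7*√(34 + 7*0)/644) = -(2421/46 - 807*√7*√(34 + 0)/644) = -(2421/46 - 807*√238/644) = -807*(3/46 - √238/644) = -2421/46 + 807*√238/644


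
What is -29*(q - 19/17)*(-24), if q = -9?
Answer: -119712/17 ≈ -7041.9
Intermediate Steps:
-29*(q - 19/17)*(-24) = -29*(-9 - 19/17)*(-24) = -29*(-172/17)*(-24) = (4988/17)*(-24) = -119712/17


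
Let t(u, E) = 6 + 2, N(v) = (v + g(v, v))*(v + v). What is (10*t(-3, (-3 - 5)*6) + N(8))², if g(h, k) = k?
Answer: 112896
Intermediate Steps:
N(v) = 4*v² (N(v) = (v + v)*(v + v) = (2*v)*(2*v) = 4*v²)
t(u, E) = 8
(10*t(-3, (-3 - 5)*6) + N(8))² = (10*8 + 4*8²)² = (80 + 4*64)² = (80 + 256)² = 336² = 112896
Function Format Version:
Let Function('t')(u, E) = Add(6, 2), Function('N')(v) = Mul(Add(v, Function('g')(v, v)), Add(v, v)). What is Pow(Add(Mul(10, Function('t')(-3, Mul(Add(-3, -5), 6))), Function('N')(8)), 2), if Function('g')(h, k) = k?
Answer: 112896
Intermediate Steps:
Function('N')(v) = Mul(4, Pow(v, 2)) (Function('N')(v) = Mul(Add(v, v), Add(v, v)) = Mul(Mul(2, v), Mul(2, v)) = Mul(4, Pow(v, 2)))
Function('t')(u, E) = 8
Pow(Add(Mul(10, Function('t')(-3, Mul(Add(-3, -5), 6))), Function('N')(8)), 2) = Pow(Add(Mul(10, 8), Mul(4, Pow(8, 2))), 2) = Pow(Add(80, Mul(4, 64)), 2) = Pow(Add(80, 256), 2) = Pow(336, 2) = 112896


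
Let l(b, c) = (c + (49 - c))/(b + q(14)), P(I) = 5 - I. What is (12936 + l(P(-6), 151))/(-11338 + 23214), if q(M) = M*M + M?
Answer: 2858905/2624596 ≈ 1.0893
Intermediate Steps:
q(M) = M + M**2 (q(M) = M**2 + M = M + M**2)
l(b, c) = 49/(210 + b) (l(b, c) = (c + (49 - c))/(b + 14*(1 + 14)) = 49/(b + 14*15) = 49/(b + 210) = 49/(210 + b))
(12936 + l(P(-6), 151))/(-11338 + 23214) = (12936 + 49/(210 + (5 - 1*(-6))))/(-11338 + 23214) = (12936 + 49/(210 + (5 + 6)))/11876 = (12936 + 49/(210 + 11))*(1/11876) = (12936 + 49/221)*(1/11876) = (2858905/221)*(1/11876) = 2858905/2624596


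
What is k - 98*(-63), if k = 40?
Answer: 6214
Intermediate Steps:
k - 98*(-63) = 40 - 98*(-63) = 40 + 6174 = 6214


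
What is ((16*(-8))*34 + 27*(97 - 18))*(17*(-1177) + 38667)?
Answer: -41402102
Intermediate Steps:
((16*(-8))*34 + 27*(97 - 18))*(17*(-1177) + 38667) = (-128*34 + 27*79)*(-20009 + 38667) = (-4352 + 2133)*18658 = -2219*18658 = -41402102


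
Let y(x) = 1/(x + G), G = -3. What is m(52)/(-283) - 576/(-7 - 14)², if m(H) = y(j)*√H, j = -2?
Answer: -64/49 + 2*√13/1415 ≈ -1.3010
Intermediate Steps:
y(x) = 1/(-3 + x) (y(x) = 1/(x - 3) = 1/(-3 + x))
m(H) = -√H/5 (m(H) = √H/(-3 - 2) = √H/(-5) = -√H/5)
m(52)/(-283) - 576/(-7 - 14)² = -2*√13/5/(-283) - 576/(-7 - 14)² = -2*√13/5*(-1/283) - 576/((-21)²) = -2*√13/5*(-1/283) - 576/441 = 2*√13/1415 - 576*1/441 = 2*√13/1415 - 64/49 = -64/49 + 2*√13/1415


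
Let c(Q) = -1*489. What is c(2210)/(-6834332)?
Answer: 489/6834332 ≈ 7.1550e-5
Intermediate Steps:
c(Q) = -489
c(2210)/(-6834332) = -489/(-6834332) = -489*(-1/6834332) = 489/6834332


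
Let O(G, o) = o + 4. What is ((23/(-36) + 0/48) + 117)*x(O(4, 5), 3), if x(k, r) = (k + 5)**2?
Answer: 205261/9 ≈ 22807.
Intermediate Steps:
O(G, o) = 4 + o
x(k, r) = (5 + k)**2
((23/(-36) + 0/48) + 117)*x(O(4, 5), 3) = ((23/(-36) + 0/48) + 117)*(5 + (4 + 5))**2 = ((23*(-1/36) + 0*(1/48)) + 117)*(5 + 9)**2 = ((-23/36 + 0) + 117)*14**2 = (-23/36 + 117)*196 = (4189/36)*196 = 205261/9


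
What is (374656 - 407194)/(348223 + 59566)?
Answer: -32538/407789 ≈ -0.079791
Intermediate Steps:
(374656 - 407194)/(348223 + 59566) = -32538/407789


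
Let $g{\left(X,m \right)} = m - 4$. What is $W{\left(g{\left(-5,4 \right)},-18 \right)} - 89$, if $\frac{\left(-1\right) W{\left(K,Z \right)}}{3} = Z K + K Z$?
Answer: $-89$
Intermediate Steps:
$g{\left(X,m \right)} = -4 + m$
$W{\left(K,Z \right)} = - 6 K Z$ ($W{\left(K,Z \right)} = - 3 \left(Z K + K Z\right) = - 3 \left(K Z + K Z\right) = - 3 \cdot 2 K Z = - 6 K Z$)
$W{\left(g{\left(-5,4 \right)},-18 \right)} - 89 = \left(-6\right) \left(-4 + 4\right) \left(-18\right) - 89 = \left(-6\right) 0 \left(-18\right) - 89 = 0 - 89 = -89$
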